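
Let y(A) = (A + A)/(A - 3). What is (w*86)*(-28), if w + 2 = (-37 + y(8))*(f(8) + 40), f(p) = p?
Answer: 19557776/5 ≈ 3.9116e+6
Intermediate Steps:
y(A) = 2*A/(-3 + A) (y(A) = (2*A)/(-3 + A) = 2*A/(-3 + A))
w = -8122/5 (w = -2 + (-37 + 2*8/(-3 + 8))*(8 + 40) = -2 + (-37 + 2*8/5)*48 = -2 + (-37 + 2*8*(⅕))*48 = -2 + (-37 + 16/5)*48 = -2 - 169/5*48 = -2 - 8112/5 = -8122/5 ≈ -1624.4)
(w*86)*(-28) = -8122/5*86*(-28) = -698492/5*(-28) = 19557776/5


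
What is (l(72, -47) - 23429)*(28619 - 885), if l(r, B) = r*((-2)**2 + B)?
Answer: -735644350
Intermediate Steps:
l(r, B) = r*(4 + B)
(l(72, -47) - 23429)*(28619 - 885) = (72*(4 - 47) - 23429)*(28619 - 885) = (72*(-43) - 23429)*27734 = (-3096 - 23429)*27734 = -26525*27734 = -735644350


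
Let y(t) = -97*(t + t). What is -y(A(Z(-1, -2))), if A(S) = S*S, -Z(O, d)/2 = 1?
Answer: 776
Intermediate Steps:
Z(O, d) = -2 (Z(O, d) = -2*1 = -2)
A(S) = S**2
y(t) = -194*t
-y(A(Z(-1, -2))) = -(-194)*(-2)**2 = -(-194)*4 = -1*(-776) = 776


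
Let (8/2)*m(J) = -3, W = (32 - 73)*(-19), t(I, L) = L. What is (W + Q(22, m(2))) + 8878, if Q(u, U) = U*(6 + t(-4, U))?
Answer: 154449/16 ≈ 9653.1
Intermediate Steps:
W = 779 (W = -41*(-19) = 779)
m(J) = -¾ (m(J) = (¼)*(-3) = -¾)
Q(u, U) = U*(6 + U)
(W + Q(22, m(2))) + 8878 = (779 - 3*(6 - ¾)/4) + 8878 = (779 - ¾*21/4) + 8878 = (779 - 63/16) + 8878 = 12401/16 + 8878 = 154449/16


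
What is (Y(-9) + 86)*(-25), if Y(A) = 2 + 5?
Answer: -2325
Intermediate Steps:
Y(A) = 7
(Y(-9) + 86)*(-25) = (7 + 86)*(-25) = 93*(-25) = -2325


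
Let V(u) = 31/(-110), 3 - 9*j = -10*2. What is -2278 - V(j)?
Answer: -250549/110 ≈ -2277.7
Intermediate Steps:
j = 23/9 (j = ⅓ - (-10)*2/9 = ⅓ - ⅑*(-20) = ⅓ + 20/9 = 23/9 ≈ 2.5556)
V(u) = -31/110 (V(u) = 31*(-1/110) = -31/110)
-2278 - V(j) = -2278 - 1*(-31/110) = -2278 + 31/110 = -250549/110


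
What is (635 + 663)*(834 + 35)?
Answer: 1127962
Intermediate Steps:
(635 + 663)*(834 + 35) = 1298*869 = 1127962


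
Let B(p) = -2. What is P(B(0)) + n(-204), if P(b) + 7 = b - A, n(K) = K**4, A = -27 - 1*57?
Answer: 1731891531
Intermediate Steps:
A = -84 (A = -27 - 57 = -84)
P(b) = 77 + b (P(b) = -7 + (b - 1*(-84)) = -7 + (b + 84) = -7 + (84 + b) = 77 + b)
P(B(0)) + n(-204) = (77 - 2) + (-204)**4 = 75 + 1731891456 = 1731891531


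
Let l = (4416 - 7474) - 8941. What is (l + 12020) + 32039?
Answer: 32060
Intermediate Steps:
l = -11999 (l = -3058 - 8941 = -11999)
(l + 12020) + 32039 = (-11999 + 12020) + 32039 = 21 + 32039 = 32060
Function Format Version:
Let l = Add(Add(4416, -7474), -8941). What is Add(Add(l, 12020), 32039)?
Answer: 32060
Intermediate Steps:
l = -11999 (l = Add(-3058, -8941) = -11999)
Add(Add(l, 12020), 32039) = Add(Add(-11999, 12020), 32039) = Add(21, 32039) = 32060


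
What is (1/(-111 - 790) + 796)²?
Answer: 514368668025/811801 ≈ 6.3361e+5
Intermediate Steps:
(1/(-111 - 790) + 796)² = (1/(-901) + 796)² = (-1/901 + 796)² = (717195/901)² = 514368668025/811801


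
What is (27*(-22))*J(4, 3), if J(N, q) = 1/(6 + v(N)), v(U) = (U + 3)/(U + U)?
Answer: -432/5 ≈ -86.400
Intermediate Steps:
v(U) = (3 + U)/(2*U) (v(U) = (3 + U)/((2*U)) = (3 + U)*(1/(2*U)) = (3 + U)/(2*U))
J(N, q) = 1/(6 + (3 + N)/(2*N))
(27*(-22))*J(4, 3) = (27*(-22))*(2*4/(3 + 13*4)) = -1188*4/(3 + 52) = -1188*4/55 = -594*8/55 = -432/5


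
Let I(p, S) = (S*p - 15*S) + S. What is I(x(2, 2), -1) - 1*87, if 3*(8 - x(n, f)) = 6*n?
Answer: -77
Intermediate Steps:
x(n, f) = 8 - 2*n
I(p, S) = -14*S + S*p (I(p, S) = (-15*S + S*p) + S = -14*S + S*p)
I(x(2, 2), -1) - 1*87 = -(-14 + (8 - 2*2)) - 1*87 = -(-14 + (8 - 4)) - 87 = -(-14 + 4) - 87 = -1*(-10) - 87 = 10 - 87 = -77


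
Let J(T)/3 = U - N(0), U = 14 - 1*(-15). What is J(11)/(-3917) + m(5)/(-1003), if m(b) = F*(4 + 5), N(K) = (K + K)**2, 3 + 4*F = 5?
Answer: -209775/7857502 ≈ -0.026697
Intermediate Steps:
U = 29 (U = 14 + 15 = 29)
F = 1/2 (F = -3/4 + (1/4)*5 = -3/4 + 5/4 = 1/2 ≈ 0.50000)
N(K) = 4*K**2 (N(K) = (2*K)**2 = 4*K**2)
m(b) = 9/2 (m(b) = (4 + 5)/2 = (1/2)*9 = 9/2)
J(T) = 87 (J(T) = 3*(29 - 4*0**2) = 3*(29 - 4*0) = 3*(29 - 1*0) = 3*(29 + 0) = 3*29 = 87)
J(11)/(-3917) + m(5)/(-1003) = 87/(-3917) + (9/2)/(-1003) = 87*(-1/3917) + (9/2)*(-1/1003) = -87/3917 - 9/2006 = -209775/7857502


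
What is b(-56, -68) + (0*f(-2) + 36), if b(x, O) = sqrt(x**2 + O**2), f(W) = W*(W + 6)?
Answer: 36 + 4*sqrt(485) ≈ 124.09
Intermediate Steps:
f(W) = W*(6 + W)
b(x, O) = sqrt(O**2 + x**2)
b(-56, -68) + (0*f(-2) + 36) = sqrt((-68)**2 + (-56)**2) + (0*(-2*(6 - 2)) + 36) = sqrt(4624 + 3136) + (0*(-2*4) + 36) = sqrt(7760) + (0*(-8) + 36) = 4*sqrt(485) + (0 + 36) = 4*sqrt(485) + 36 = 36 + 4*sqrt(485)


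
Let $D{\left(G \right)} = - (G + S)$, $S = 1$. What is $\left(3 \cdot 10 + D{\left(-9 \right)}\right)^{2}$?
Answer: $1444$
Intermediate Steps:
$D{\left(G \right)} = -1 - G$ ($D{\left(G \right)} = - (G + 1) = - (1 + G) = -1 - G$)
$\left(3 \cdot 10 + D{\left(-9 \right)}\right)^{2} = \left(3 \cdot 10 - -8\right)^{2} = \left(30 + \left(-1 + 9\right)\right)^{2} = \left(30 + 8\right)^{2} = 38^{2} = 1444$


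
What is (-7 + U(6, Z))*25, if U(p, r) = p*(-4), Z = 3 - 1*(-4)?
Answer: -775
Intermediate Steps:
Z = 7 (Z = 3 + 4 = 7)
U(p, r) = -4*p
(-7 + U(6, Z))*25 = (-7 - 4*6)*25 = (-7 - 24)*25 = -31*25 = -775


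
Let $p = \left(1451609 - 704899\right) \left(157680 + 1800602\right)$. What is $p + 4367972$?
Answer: $1462273120192$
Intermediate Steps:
$p = 1462268752220$ ($p = 746710 \cdot 1958282 = 1462268752220$)
$p + 4367972 = 1462268752220 + 4367972 = 1462273120192$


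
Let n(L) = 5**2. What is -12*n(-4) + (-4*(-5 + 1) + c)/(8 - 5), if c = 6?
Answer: -878/3 ≈ -292.67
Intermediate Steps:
n(L) = 25
-12*n(-4) + (-4*(-5 + 1) + c)/(8 - 5) = -12*25 + (-4*(-5 + 1) + 6)/(8 - 5) = -300 + (-4*(-4) + 6)/3 = -300 + (16 + 6)*(1/3) = -300 + 22*(1/3) = -300 + 22/3 = -878/3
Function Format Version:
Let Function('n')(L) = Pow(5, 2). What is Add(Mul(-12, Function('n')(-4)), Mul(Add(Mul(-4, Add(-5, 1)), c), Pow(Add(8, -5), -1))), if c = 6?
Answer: Rational(-878, 3) ≈ -292.67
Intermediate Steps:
Function('n')(L) = 25
Add(Mul(-12, Function('n')(-4)), Mul(Add(Mul(-4, Add(-5, 1)), c), Pow(Add(8, -5), -1))) = Add(Mul(-12, 25), Mul(Add(Mul(-4, Add(-5, 1)), 6), Pow(Add(8, -5), -1))) = Add(-300, Mul(Add(Mul(-4, -4), 6), Pow(3, -1))) = Add(-300, Mul(Add(16, 6), Rational(1, 3))) = Add(-300, Mul(22, Rational(1, 3))) = Add(-300, Rational(22, 3)) = Rational(-878, 3)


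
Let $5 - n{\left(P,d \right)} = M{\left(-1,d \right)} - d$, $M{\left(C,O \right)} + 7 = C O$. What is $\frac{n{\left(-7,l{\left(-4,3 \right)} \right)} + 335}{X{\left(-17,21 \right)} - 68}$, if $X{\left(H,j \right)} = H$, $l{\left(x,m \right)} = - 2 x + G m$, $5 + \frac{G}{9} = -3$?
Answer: $\frac{69}{85} \approx 0.81176$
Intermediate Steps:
$G = -72$ ($G = -45 + 9 \left(-3\right) = -45 - 27 = -72$)
$l{\left(x,m \right)} = - 72 m - 2 x$ ($l{\left(x,m \right)} = - 2 x - 72 m = - 72 m - 2 x$)
$M{\left(C,O \right)} = -7 + C O$
$n{\left(P,d \right)} = 12 + 2 d$ ($n{\left(P,d \right)} = 5 - \left(\left(-7 - d\right) - d\right) = 5 - \left(-7 - 2 d\right) = 5 + \left(7 + 2 d\right) = 12 + 2 d$)
$\frac{n{\left(-7,l{\left(-4,3 \right)} \right)} + 335}{X{\left(-17,21 \right)} - 68} = \frac{\left(12 + 2 \left(\left(-72\right) 3 - -8\right)\right) + 335}{-17 - 68} = \frac{\left(12 + 2 \left(-216 + 8\right)\right) + 335}{-85} = \left(\left(12 + 2 \left(-208\right)\right) + 335\right) \left(- \frac{1}{85}\right) = \left(\left(12 - 416\right) + 335\right) \left(- \frac{1}{85}\right) = \left(-404 + 335\right) \left(- \frac{1}{85}\right) = \left(-69\right) \left(- \frac{1}{85}\right) = \frac{69}{85}$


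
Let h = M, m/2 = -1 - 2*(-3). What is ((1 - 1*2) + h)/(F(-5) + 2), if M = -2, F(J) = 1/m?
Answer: -10/7 ≈ -1.4286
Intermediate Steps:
m = 10 (m = 2*(-1 - 2*(-3)) = 2*(-1 + 6) = 2*5 = 10)
F(J) = ⅒ (F(J) = 1/10 = ⅒)
h = -2
((1 - 1*2) + h)/(F(-5) + 2) = ((1 - 1*2) - 2)/(⅒ + 2) = ((1 - 2) - 2)/(21/10) = (-1 - 2)*(10/21) = -3*10/21 = -10/7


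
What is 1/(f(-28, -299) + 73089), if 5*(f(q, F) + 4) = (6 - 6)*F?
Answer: 1/73085 ≈ 1.3683e-5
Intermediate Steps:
f(q, F) = -4 (f(q, F) = -4 + ((6 - 6)*F)/5 = -4 + (0*F)/5 = -4 + (⅕)*0 = -4 + 0 = -4)
1/(f(-28, -299) + 73089) = 1/(-4 + 73089) = 1/73085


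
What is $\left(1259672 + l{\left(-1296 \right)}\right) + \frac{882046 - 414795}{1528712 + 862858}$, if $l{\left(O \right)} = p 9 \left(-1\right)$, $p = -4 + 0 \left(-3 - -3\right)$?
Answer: $\frac{3012680328811}{2391570} \approx 1.2597 \cdot 10^{6}$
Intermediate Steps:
$p = -4$ ($p = -4 + 0 \left(-3 + 3\right) = -4 + 0 \cdot 0 = -4 + 0 = -4$)
$l{\left(O \right)} = 36$ ($l{\left(O \right)} = \left(-4\right) 9 \left(-1\right) = \left(-36\right) \left(-1\right) = 36$)
$\left(1259672 + l{\left(-1296 \right)}\right) + \frac{882046 - 414795}{1528712 + 862858} = \left(1259672 + 36\right) + \frac{882046 - 414795}{1528712 + 862858} = 1259708 + \frac{467251}{2391570} = \frac{3012680328811}{2391570}$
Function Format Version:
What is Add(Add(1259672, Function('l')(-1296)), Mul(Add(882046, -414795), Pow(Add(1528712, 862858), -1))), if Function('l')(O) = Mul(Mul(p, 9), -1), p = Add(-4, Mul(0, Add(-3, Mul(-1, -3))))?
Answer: Rational(3012680328811, 2391570) ≈ 1.2597e+6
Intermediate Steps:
p = -4 (p = Add(-4, Mul(0, Add(-3, 3))) = Add(-4, Mul(0, 0)) = Add(-4, 0) = -4)
Function('l')(O) = 36 (Function('l')(O) = Mul(Mul(-4, 9), -1) = Mul(-36, -1) = 36)
Add(Add(1259672, Function('l')(-1296)), Mul(Add(882046, -414795), Pow(Add(1528712, 862858), -1))) = Add(Add(1259672, 36), Mul(Add(882046, -414795), Pow(Add(1528712, 862858), -1))) = Add(1259708, Mul(467251, Pow(2391570, -1))) = Add(1259708, Mul(467251, Rational(1, 2391570))) = Add(1259708, Rational(467251, 2391570)) = Rational(3012680328811, 2391570)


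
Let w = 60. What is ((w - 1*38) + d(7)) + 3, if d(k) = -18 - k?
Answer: 0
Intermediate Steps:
((w - 1*38) + d(7)) + 3 = ((60 - 1*38) + (-18 - 1*7)) + 3 = ((60 - 38) + (-18 - 7)) + 3 = (22 - 25) + 3 = -3 + 3 = 0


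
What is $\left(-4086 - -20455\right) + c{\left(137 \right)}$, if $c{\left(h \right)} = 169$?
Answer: $16538$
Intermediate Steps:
$\left(-4086 - -20455\right) + c{\left(137 \right)} = \left(-4086 - -20455\right) + 169 = \left(-4086 + 20455\right) + 169 = 16369 + 169 = 16538$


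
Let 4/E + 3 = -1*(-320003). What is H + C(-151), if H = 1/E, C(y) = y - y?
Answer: 80000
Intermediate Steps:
C(y) = 0
E = 1/80000 (E = 4/(-3 - 1*(-320003)) = 4/(-3 + 320003) = 4/320000 = 4*(1/320000) = 1/80000 ≈ 1.2500e-5)
H = 80000 (H = 1/(1/80000) = 80000)
H + C(-151) = 80000 + 0 = 80000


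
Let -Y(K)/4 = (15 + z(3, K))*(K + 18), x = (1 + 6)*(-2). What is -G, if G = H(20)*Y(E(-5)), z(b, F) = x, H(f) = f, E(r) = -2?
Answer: 1280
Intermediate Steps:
x = -14 (x = 7*(-2) = -14)
z(b, F) = -14
Y(K) = -72 - 4*K (Y(K) = -4*(15 - 14)*(K + 18) = -4*(18 + K) = -72 - 4*K)
G = -1280 (G = 20*(-72 - 4*(-2)) = 20*(-72 + 8) = 20*(-64) = -1280)
-G = -1*(-1280) = 1280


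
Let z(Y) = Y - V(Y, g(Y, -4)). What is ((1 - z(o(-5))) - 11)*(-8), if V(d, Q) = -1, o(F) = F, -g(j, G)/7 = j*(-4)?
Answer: 48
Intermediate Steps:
g(j, G) = 28*j (g(j, G) = -7*j*(-4) = -(-28)*j = 28*j)
z(Y) = 1 + Y (z(Y) = Y - 1*(-1) = Y + 1 = 1 + Y)
((1 - z(o(-5))) - 11)*(-8) = ((1 - (1 - 5)) - 11)*(-8) = ((1 - 1*(-4)) - 11)*(-8) = ((1 + 4) - 11)*(-8) = (5 - 11)*(-8) = -6*(-8) = 48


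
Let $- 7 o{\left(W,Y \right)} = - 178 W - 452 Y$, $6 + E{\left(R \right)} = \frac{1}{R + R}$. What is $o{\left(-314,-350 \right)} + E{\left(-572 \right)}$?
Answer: $- \frac{244969303}{8008} \approx -30591.0$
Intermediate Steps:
$E{\left(R \right)} = -6 + \frac{1}{2 R}$ ($E{\left(R \right)} = -6 + \frac{1}{R + R} = -6 + \frac{1}{2 R}$)
$o{\left(W,Y \right)} = \frac{178 W}{7} + \frac{452 Y}{7}$ ($o{\left(W,Y \right)} = - \frac{- 178 W - 452 Y}{7} = - \frac{- 452 Y - 178 W}{7} = \frac{178 W}{7} + \frac{452 Y}{7}$)
$o{\left(-314,-350 \right)} + E{\left(-572 \right)} = \left(\frac{178}{7} \left(-314\right) + \frac{452}{7} \left(-350\right)\right) - \left(6 - \frac{1}{2 \left(-572\right)}\right) = \left(- \frac{55892}{7} - 22600\right) + \left(-6 + \frac{1}{2} \left(- \frac{1}{572}\right)\right) = - \frac{214092}{7} - \frac{6865}{1144} = - \frac{244969303}{8008}$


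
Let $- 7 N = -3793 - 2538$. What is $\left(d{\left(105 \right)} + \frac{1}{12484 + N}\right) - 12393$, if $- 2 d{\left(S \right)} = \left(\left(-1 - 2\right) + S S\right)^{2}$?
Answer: $- \frac{5693863637558}{93719} \approx -6.0755 \cdot 10^{7}$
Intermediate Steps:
$N = \frac{6331}{7}$ ($N = - \frac{-3793 - 2538}{7} = \left(- \frac{1}{7}\right) \left(-6331\right) = \frac{6331}{7} \approx 904.43$)
$d{\left(S \right)} = - \frac{\left(-3 + S^{2}\right)^{2}}{2}$ ($d{\left(S \right)} = - \frac{\left(\left(-1 - 2\right) + S S\right)^{2}}{2} = - \frac{\left(-3 + S^{2}\right)^{2}}{2}$)
$\left(d{\left(105 \right)} + \frac{1}{12484 + N}\right) - 12393 = \left(- \frac{\left(-3 + 105^{2}\right)^{2}}{2} + \frac{1}{12484 + \frac{6331}{7}}\right) - 12393 = \left(- \frac{\left(-3 + 11025\right)^{2}}{2} + \frac{1}{\frac{93719}{7}}\right) - 12393 = \left(- \frac{11022^{2}}{2} + \frac{7}{93719}\right) - 12393 = \left(\left(- \frac{1}{2}\right) 121484484 + \frac{7}{93719}\right) - 12393 = \left(-60742242 + \frac{7}{93719}\right) - 12393 = - \frac{5692702177991}{93719} - 12393 = - \frac{5693863637558}{93719}$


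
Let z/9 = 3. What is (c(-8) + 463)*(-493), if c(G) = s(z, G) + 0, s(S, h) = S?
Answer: -241570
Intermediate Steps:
z = 27 (z = 9*3 = 27)
c(G) = 27 (c(G) = 27 + 0 = 27)
(c(-8) + 463)*(-493) = (27 + 463)*(-493) = 490*(-493) = -241570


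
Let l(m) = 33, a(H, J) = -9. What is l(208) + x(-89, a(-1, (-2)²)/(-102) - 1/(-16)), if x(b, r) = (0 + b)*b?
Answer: 7954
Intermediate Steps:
x(b, r) = b² (x(b, r) = b*b = b²)
l(208) + x(-89, a(-1, (-2)²)/(-102) - 1/(-16)) = 33 + (-89)² = 33 + 7921 = 7954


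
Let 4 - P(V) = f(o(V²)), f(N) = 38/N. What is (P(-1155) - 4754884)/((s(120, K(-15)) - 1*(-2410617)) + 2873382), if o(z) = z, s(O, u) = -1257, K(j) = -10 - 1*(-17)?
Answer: -3171564396019/3523654948275 ≈ -0.90008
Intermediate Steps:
K(j) = 7 (K(j) = -10 + 17 = 7)
P(V) = 4 - 38/V² (P(V) = 4 - 38/(V²) = 4 - 38/V²)
(P(-1155) - 4754884)/((s(120, K(-15)) - 1*(-2410617)) + 2873382) = ((4 - 38/(-1155)²) - 4754884)/((-1257 - 1*(-2410617)) + 2873382) = ((4 - 38*1/1334025) - 4754884)/((-1257 + 2410617) + 2873382) = ((4 - 38/1334025) - 4754884)/(2409360 + 2873382) = (5336062/1334025 - 4754884)/5282742 = -6343128792038/1334025*1/5282742 = -3171564396019/3523654948275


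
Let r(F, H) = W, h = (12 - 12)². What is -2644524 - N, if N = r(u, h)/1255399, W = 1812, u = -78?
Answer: -3319932786888/1255399 ≈ -2.6445e+6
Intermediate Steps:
h = 0 (h = 0² = 0)
r(F, H) = 1812
N = 1812/1255399 ≈ 0.0014434
-2644524 - N = -2644524 - 1*1812/1255399 = -2644524 - 1812/1255399 = -3319932786888/1255399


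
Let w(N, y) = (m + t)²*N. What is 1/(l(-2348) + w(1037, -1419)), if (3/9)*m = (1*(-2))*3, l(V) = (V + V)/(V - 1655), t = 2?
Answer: 4003/1062689112 ≈ 3.7669e-6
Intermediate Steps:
l(V) = 2*V/(-1655 + V) (l(V) = (2*V)/(-1655 + V) = 2*V/(-1655 + V))
m = -18 (m = 3*((1*(-2))*3) = 3*(-2*3) = 3*(-6) = -18)
w(N, y) = 256*N (w(N, y) = (-18 + 2)²*N = (-16)²*N = 256*N)
1/(l(-2348) + w(1037, -1419)) = 1/(2*(-2348)/(-1655 - 2348) + 256*1037) = 1/(2*(-2348)/(-4003) + 265472) = 1/(2*(-2348)*(-1/4003) + 265472) = 1/(4696/4003 + 265472) = 1/(1062689112/4003) = 4003/1062689112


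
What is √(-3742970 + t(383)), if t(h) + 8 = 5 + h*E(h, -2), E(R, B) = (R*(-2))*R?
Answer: I*√116106747 ≈ 10775.0*I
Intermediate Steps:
E(R, B) = -2*R² (E(R, B) = (-2*R)*R = -2*R²)
t(h) = -3 - 2*h³ (t(h) = -8 + (5 + h*(-2*h²)) = -8 + (5 - 2*h³) = -3 - 2*h³)
√(-3742970 + t(383)) = √(-3742970 + (-3 - 2*383³)) = √(-3742970 + (-3 - 2*56181887)) = √(-3742970 + (-3 - 112363774)) = √(-3742970 - 112363777) = √(-116106747) = I*√116106747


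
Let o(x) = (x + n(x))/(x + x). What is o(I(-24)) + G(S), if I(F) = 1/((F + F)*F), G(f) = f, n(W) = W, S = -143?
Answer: -142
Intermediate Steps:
I(F) = 1/(2*F²) (I(F) = 1/(((2*F))*F) = (1/(2*F))/F = 1/(2*F²))
o(x) = 1 (o(x) = (x + x)/(x + x) = (2*x)/((2*x)) = (2*x)*(1/(2*x)) = 1)
o(I(-24)) + G(S) = 1 - 143 = -142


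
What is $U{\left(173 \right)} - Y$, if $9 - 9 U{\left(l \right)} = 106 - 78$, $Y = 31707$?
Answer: $- \frac{285382}{9} \approx -31709.0$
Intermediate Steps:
$U{\left(l \right)} = - \frac{19}{9}$ ($U{\left(l \right)} = 1 - \frac{106 - 78}{9} = 1 - \frac{28}{9} = - \frac{19}{9}$)
$U{\left(173 \right)} - Y = - \frac{19}{9} - 31707 = - \frac{285382}{9}$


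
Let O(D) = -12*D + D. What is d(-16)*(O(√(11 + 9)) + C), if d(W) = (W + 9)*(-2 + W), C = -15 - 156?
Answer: -21546 - 2772*√5 ≈ -27744.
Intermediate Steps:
C = -171
O(D) = -11*D
d(W) = (-2 + W)*(9 + W) (d(W) = (9 + W)*(-2 + W) = (-2 + W)*(9 + W))
d(-16)*(O(√(11 + 9)) + C) = (-18 + (-16)² + 7*(-16))*(-11*√(11 + 9) - 171) = (-18 + 256 - 112)*(-22*√5 - 171) = 126*(-22*√5 - 171) = 126*(-171 - 22*√5) = -21546 - 2772*√5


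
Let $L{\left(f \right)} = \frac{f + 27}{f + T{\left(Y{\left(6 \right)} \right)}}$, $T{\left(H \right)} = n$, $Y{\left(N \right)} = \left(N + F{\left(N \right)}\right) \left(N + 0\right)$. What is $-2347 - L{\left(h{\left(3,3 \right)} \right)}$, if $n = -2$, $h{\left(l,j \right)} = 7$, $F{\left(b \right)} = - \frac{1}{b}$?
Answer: $- \frac{11769}{5} \approx -2353.8$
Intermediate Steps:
$Y{\left(N \right)} = N \left(N - \frac{1}{N}\right)$ ($Y{\left(N \right)} = \left(N - \frac{1}{N}\right) \left(N + 0\right) = \left(N - \frac{1}{N}\right) N = N \left(N - \frac{1}{N}\right)$)
$T{\left(H \right)} = -2$
$L{\left(f \right)} = \frac{27 + f}{-2 + f}$ ($L{\left(f \right)} = \frac{f + 27}{f - 2} = \frac{27 + f}{-2 + f}$)
$-2347 - L{\left(h{\left(3,3 \right)} \right)} = -2347 - \frac{27 + 7}{-2 + 7} = -2347 - \frac{1}{5} \cdot 34 = -2347 - \frac{34}{5} = - \frac{11769}{5}$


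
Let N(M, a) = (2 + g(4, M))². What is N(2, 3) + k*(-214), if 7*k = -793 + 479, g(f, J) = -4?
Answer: 67224/7 ≈ 9603.4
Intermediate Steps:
k = -314/7 (k = (-793 + 479)/7 = (⅐)*(-314) = -314/7 ≈ -44.857)
N(M, a) = 4 (N(M, a) = (2 - 4)² = (-2)² = 4)
N(2, 3) + k*(-214) = 4 - 314/7*(-214) = 4 + 67196/7 = 67224/7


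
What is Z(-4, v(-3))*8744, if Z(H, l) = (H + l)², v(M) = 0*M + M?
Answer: 428456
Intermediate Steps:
v(M) = M (v(M) = 0 + M = M)
Z(-4, v(-3))*8744 = (-4 - 3)²*8744 = (-7)²*8744 = 49*8744 = 428456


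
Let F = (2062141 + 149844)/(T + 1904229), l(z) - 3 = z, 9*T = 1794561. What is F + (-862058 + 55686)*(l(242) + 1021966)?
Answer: -5201941915532986053/6310874 ≈ -8.2428e+11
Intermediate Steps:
T = 598187/3 (T = (1/9)*1794561 = 598187/3 ≈ 1.9940e+5)
l(z) = 3 + z
F = 6635955/6310874 (F = (2062141 + 149844)/(598187/3 + 1904229) = 2211985/(6310874/3) = 2211985*(3/6310874) = 6635955/6310874 ≈ 1.0515)
F + (-862058 + 55686)*(l(242) + 1021966) = 6635955/6310874 + (-862058 + 55686)*((3 + 242) + 1021966) = 6635955/6310874 - 806372*(245 + 1021966) = 6635955/6310874 - 806372*1022211 = 6635955/6310874 - 824282328492 = -5201941915532986053/6310874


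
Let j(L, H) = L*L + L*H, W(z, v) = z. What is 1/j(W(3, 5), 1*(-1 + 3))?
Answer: 1/15 ≈ 0.066667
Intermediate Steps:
j(L, H) = L² + H*L
1/j(W(3, 5), 1*(-1 + 3)) = 1/(3*(1*(-1 + 3) + 3)) = 1/(3*(1*2 + 3)) = 1/(3*(2 + 3)) = 1/(3*5) = 1/15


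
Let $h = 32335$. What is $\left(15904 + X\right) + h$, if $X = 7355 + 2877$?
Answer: $58471$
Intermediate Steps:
$X = 10232$
$\left(15904 + X\right) + h = \left(15904 + 10232\right) + 32335 = 26136 + 32335 = 58471$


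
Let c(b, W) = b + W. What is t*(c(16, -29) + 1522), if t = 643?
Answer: 970287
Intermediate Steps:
c(b, W) = W + b
t*(c(16, -29) + 1522) = 643*((-29 + 16) + 1522) = 643*(-13 + 1522) = 643*1509 = 970287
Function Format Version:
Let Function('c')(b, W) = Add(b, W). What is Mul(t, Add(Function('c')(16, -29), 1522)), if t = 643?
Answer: 970287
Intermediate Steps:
Function('c')(b, W) = Add(W, b)
Mul(t, Add(Function('c')(16, -29), 1522)) = Mul(643, Add(Add(-29, 16), 1522)) = Mul(643, Add(-13, 1522)) = Mul(643, 1509) = 970287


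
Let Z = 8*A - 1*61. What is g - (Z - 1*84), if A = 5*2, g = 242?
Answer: 307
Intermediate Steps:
A = 10
Z = 19 (Z = 8*10 - 1*61 = 80 - 61 = 19)
g - (Z - 1*84) = 242 - (19 - 1*84) = 242 - (19 - 84) = 242 - 1*(-65) = 242 + 65 = 307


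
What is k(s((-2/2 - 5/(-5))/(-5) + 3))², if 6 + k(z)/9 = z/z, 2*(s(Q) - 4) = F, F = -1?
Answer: 2025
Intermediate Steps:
s(Q) = 7/2 (s(Q) = 4 + (½)*(-1) = 4 - ½ = 7/2)
k(z) = -45 (k(z) = -54 + 9*(z/z) = -54 + 9*1 = -54 + 9 = -45)
k(s((-2/2 - 5/(-5))/(-5) + 3))² = (-45)² = 2025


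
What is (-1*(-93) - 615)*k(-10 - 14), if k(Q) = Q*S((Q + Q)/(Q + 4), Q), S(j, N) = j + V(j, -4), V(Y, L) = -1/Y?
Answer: 124236/5 ≈ 24847.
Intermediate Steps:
S(j, N) = j - 1/j
k(Q) = Q*(2*Q/(4 + Q) - (4 + Q)/(2*Q)) (k(Q) = Q*((Q + Q)/(Q + 4) - 1/((Q + Q)/(Q + 4))) = Q*((2*Q)/(4 + Q) - 1/((2*Q)/(4 + Q))) = Q*(2*Q/(4 + Q) - 1/(2*Q/(4 + Q))) = Q*(2*Q/(4 + Q) - (4 + Q)/(2*Q)))
(-1*(-93) - 615)*k(-10 - 14) = (-1*(-93) - 615)*((-(4 + (-10 - 14))² + 4*(-10 - 14)²)/(2*(4 + (-10 - 14)))) = (93 - 615)*((-(4 - 24)² + 4*(-24)²)/(2*(4 - 24))) = -261*(-1*(-20)² + 4*576)/(-20) = -261*(-1)*(-1*400 + 2304)/20 = -261*(-1)*(-400 + 2304)/20 = -261*(-1)*1904/20 = -522*(-238/5) = 124236/5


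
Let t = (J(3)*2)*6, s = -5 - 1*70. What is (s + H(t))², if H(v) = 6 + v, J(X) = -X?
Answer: 11025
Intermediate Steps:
s = -75 (s = -5 - 70 = -75)
t = -36 (t = (-1*3*2)*6 = -3*2*6 = -6*6 = -36)
(s + H(t))² = (-75 + (6 - 36))² = (-75 - 30)² = (-105)² = 11025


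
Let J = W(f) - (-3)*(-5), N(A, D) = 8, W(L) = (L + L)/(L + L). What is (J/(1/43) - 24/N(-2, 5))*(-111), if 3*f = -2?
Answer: 67155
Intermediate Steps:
f = -⅔ (f = (⅓)*(-2) = -⅔ ≈ -0.66667)
W(L) = 1 (W(L) = (2*L)/((2*L)) = (2*L)*(1/(2*L)) = 1)
J = -14 (J = 1 - (-3)*(-5) = 1 - 1*15 = 1 - 15 = -14)
(J/(1/43) - 24/N(-2, 5))*(-111) = (-14/(1/43) - 24/8)*(-111) = (-14/1/43 - 24*⅛)*(-111) = (-14*43 - 3)*(-111) = (-602 - 3)*(-111) = -605*(-111) = 67155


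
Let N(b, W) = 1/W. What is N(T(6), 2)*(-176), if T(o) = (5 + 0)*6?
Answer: -88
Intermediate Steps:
T(o) = 30 (T(o) = 5*6 = 30)
N(T(6), 2)*(-176) = -176/2 = (½)*(-176) = -88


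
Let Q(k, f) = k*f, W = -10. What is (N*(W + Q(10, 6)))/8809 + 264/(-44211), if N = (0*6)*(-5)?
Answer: -88/14737 ≈ -0.0059714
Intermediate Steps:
N = 0 (N = 0*(-5) = 0)
Q(k, f) = f*k
(N*(W + Q(10, 6)))/8809 + 264/(-44211) = (0*(-10 + 6*10))/8809 + 264/(-44211) = (0*(-10 + 60))*(1/8809) + 264*(-1/44211) = (0*50)*(1/8809) - 88/14737 = 0*(1/8809) - 88/14737 = 0 - 88/14737 = -88/14737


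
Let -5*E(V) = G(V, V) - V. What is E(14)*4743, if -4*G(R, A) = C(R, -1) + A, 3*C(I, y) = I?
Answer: 88536/5 ≈ 17707.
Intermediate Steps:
C(I, y) = I/3
G(R, A) = -A/4 - R/12 (G(R, A) = -(R/3 + A)/4 = -(A + R/3)/4 = -A/4 - R/12)
E(V) = 4*V/15 (E(V) = -((-V/4 - V/12) - V)/5 = -(-V/3 - V)/5 = -(-4)*V/15 = 4*V/15)
E(14)*4743 = ((4/15)*14)*4743 = (56/15)*4743 = 88536/5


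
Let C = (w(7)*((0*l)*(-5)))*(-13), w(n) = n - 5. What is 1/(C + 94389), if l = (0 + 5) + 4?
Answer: 1/94389 ≈ 1.0594e-5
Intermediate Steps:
w(n) = -5 + n
l = 9 (l = 5 + 4 = 9)
C = 0 (C = ((-5 + 7)*((0*9)*(-5)))*(-13) = (2*(0*(-5)))*(-13) = (2*0)*(-13) = 0*(-13) = 0)
1/(C + 94389) = 1/(0 + 94389) = 1/94389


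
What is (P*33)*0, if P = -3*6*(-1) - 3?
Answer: 0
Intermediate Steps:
P = 15 (P = -18*(-1) - 3 = 18 - 3 = 15)
(P*33)*0 = (15*33)*0 = 495*0 = 0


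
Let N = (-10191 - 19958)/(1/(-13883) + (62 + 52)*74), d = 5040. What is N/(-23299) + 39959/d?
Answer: 109038579683813047/13752691747769520 ≈ 7.9285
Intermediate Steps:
N = -418558567/117116987 (N = -30149/(-1/13883 + 114*74) = -30149/(-1/13883 + 8436) = -30149/117116987/13883 = -30149*13883/117116987 = -418558567/117116987 ≈ -3.5738)
N/(-23299) + 39959/d = -418558567/117116987/(-23299) + 39959/5040 = -418558567/117116987*(-1/23299) + 39959*(1/5040) = 418558567/2728708680113 + 39959/5040 = 109038579683813047/13752691747769520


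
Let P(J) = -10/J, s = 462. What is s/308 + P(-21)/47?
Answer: 2981/1974 ≈ 1.5101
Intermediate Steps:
s/308 + P(-21)/47 = 462/308 - 10/(-21)/47 = 462*(1/308) - 10*(-1/21)*(1/47) = 3/2 + (10/21)*(1/47) = 3/2 + 10/987 = 2981/1974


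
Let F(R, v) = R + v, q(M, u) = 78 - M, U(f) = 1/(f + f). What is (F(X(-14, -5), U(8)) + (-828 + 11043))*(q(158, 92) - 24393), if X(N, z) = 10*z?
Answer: -3980313193/16 ≈ -2.4877e+8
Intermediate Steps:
U(f) = 1/(2*f)
(F(X(-14, -5), U(8)) + (-828 + 11043))*(q(158, 92) - 24393) = ((10*(-5) + (1/2)/8) + (-828 + 11043))*((78 - 1*158) - 24393) = ((-50 + (1/2)*(1/8)) + 10215)*((78 - 158) - 24393) = ((-50 + 1/16) + 10215)*(-80 - 24393) = (-799/16 + 10215)*(-24473) = (162641/16)*(-24473) = -3980313193/16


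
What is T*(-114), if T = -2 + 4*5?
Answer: -2052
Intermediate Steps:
T = 18 (T = -2 + 20 = 18)
T*(-114) = 18*(-114) = -2052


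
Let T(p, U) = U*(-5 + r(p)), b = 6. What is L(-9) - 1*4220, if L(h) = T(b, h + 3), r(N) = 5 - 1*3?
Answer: -4202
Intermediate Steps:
r(N) = 2 (r(N) = 5 - 3 = 2)
T(p, U) = -3*U (T(p, U) = U*(-5 + 2) = U*(-3) = -3*U)
L(h) = -9 - 3*h (L(h) = -3*(h + 3) = -3*(3 + h) = -9 - 3*h)
L(-9) - 1*4220 = (-9 - 3*(-9)) - 1*4220 = (-9 + 27) - 4220 = 18 - 4220 = -4202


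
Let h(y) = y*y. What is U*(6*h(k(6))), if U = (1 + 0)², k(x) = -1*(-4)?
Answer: 96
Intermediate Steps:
k(x) = 4
h(y) = y²
U = 1 (U = 1² = 1)
U*(6*h(k(6))) = 1*(6*4²) = 1*(6*16) = 1*96 = 96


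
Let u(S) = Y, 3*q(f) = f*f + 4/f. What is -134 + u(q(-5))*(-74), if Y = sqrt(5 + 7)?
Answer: -134 - 148*sqrt(3) ≈ -390.34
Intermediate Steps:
q(f) = f**2/3 + 4/(3*f) (q(f) = (f*f + 4/f)/3 = (f**2 + 4/f)/3 = f**2/3 + 4/(3*f))
Y = 2*sqrt(3) (Y = sqrt(12) = 2*sqrt(3) ≈ 3.4641)
u(S) = 2*sqrt(3)
-134 + u(q(-5))*(-74) = -134 + (2*sqrt(3))*(-74) = -134 - 148*sqrt(3)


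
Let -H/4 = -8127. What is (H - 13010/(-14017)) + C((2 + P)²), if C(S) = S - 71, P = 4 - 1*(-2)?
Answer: 455579527/14017 ≈ 32502.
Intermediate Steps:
H = 32508 (H = -4*(-8127) = 32508)
P = 6 (P = 4 + 2 = 6)
C(S) = -71 + S
(H - 13010/(-14017)) + C((2 + P)²) = (32508 - 13010/(-14017)) + (-71 + (2 + 6)²) = (32508 - 13010*(-1/14017)) + (-71 + 8²) = (32508 + 13010/14017) + (-71 + 64) = 455677646/14017 - 7 = 455579527/14017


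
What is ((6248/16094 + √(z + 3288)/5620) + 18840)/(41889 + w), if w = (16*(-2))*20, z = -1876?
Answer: 151608604/331930703 + √353/115909690 ≈ 0.45675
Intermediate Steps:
w = -640 (w = -32*20 = -640)
((6248/16094 + √(z + 3288)/5620) + 18840)/(41889 + w) = ((6248/16094 + √(-1876 + 3288)/5620) + 18840)/(41889 - 640) = ((6248*(1/16094) + √1412*(1/5620)) + 18840)/41249 = ((3124/8047 + (2*√353)*(1/5620)) + 18840)*(1/41249) = ((3124/8047 + √353/2810) + 18840)*(1/41249) = (151608604/8047 + √353/2810)*(1/41249) = 151608604/331930703 + √353/115909690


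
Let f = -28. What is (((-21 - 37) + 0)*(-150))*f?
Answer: -243600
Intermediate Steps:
(((-21 - 37) + 0)*(-150))*f = (((-21 - 37) + 0)*(-150))*(-28) = ((-58 + 0)*(-150))*(-28) = -58*(-150)*(-28) = 8700*(-28) = -243600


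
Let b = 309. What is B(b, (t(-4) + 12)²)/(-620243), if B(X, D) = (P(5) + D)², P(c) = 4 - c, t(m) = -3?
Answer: -6400/620243 ≈ -0.010319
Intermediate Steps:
B(X, D) = (-1 + D)² (B(X, D) = ((4 - 1*5) + D)² = ((4 - 5) + D)² = (-1 + D)²)
B(b, (t(-4) + 12)²)/(-620243) = (-1 + (-3 + 12)²)²/(-620243) = (-1 + 9²)²*(-1/620243) = (-1 + 81)²*(-1/620243) = 80²*(-1/620243) = 6400*(-1/620243) = -6400/620243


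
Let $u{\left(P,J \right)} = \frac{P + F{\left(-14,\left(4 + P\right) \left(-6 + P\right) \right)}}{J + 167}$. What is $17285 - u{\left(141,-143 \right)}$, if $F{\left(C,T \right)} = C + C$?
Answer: $\frac{414727}{24} \approx 17280.0$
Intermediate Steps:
$F{\left(C,T \right)} = 2 C$
$u{\left(P,J \right)} = \frac{-28 + P}{167 + J}$ ($u{\left(P,J \right)} = \frac{P + 2 \left(-14\right)}{J + 167} = \frac{P - 28}{167 + J} = \frac{-28 + P}{167 + J}$)
$17285 - u{\left(141,-143 \right)} = 17285 - \frac{-28 + 141}{167 - 143} = 17285 - \frac{1}{24} \cdot 113 = 17285 - \frac{113}{24} = \frac{414727}{24}$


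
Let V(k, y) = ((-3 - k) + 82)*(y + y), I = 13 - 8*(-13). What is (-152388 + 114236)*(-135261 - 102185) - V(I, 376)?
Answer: 9059068368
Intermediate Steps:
I = 117 (I = 13 + 104 = 117)
V(k, y) = 2*y*(79 - k) (V(k, y) = (79 - k)*(2*y) = 2*y*(79 - k))
(-152388 + 114236)*(-135261 - 102185) - V(I, 376) = (-152388 + 114236)*(-135261 - 102185) - 2*376*(79 - 1*117) = -38152*(-237446) - 2*376*(79 - 117) = 9059039792 - 2*376*(-38) = 9059039792 - 1*(-28576) = 9059039792 + 28576 = 9059068368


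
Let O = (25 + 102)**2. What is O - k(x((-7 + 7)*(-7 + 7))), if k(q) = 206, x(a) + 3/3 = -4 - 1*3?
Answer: 15923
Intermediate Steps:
x(a) = -8 (x(a) = -1 + (-4 - 1*3) = -1 + (-4 - 3) = -1 - 7 = -8)
O = 16129 (O = 127**2 = 16129)
O - k(x((-7 + 7)*(-7 + 7))) = 16129 - 1*206 = 16129 - 206 = 15923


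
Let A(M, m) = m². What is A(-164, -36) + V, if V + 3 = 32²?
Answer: 2317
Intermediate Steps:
V = 1021 (V = -3 + 32² = -3 + 1024 = 1021)
A(-164, -36) + V = (-36)² + 1021 = 1296 + 1021 = 2317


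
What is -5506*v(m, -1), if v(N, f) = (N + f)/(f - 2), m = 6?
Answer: 27530/3 ≈ 9176.7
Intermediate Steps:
v(N, f) = (N + f)/(-2 + f)
-5506*v(m, -1) = -5506*(6 - 1)/(-2 - 1) = -5506*5/(-3) = -(-5506)*5/3 = -5506*(-5/3) = 27530/3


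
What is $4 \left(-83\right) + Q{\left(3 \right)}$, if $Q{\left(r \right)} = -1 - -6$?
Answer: $-327$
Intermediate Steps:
$Q{\left(r \right)} = 5$ ($Q{\left(r \right)} = -1 + 6 = 5$)
$4 \left(-83\right) + Q{\left(3 \right)} = 4 \left(-83\right) + 5 = -332 + 5 = -327$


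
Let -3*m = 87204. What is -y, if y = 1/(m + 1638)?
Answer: 1/27430 ≈ 3.6456e-5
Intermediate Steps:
m = -29068 (m = -⅓*87204 = -29068)
y = -1/27430 (y = 1/(-29068 + 1638) = 1/(-27430) = -1/27430 ≈ -3.6456e-5)
-y = -1*(-1/27430) = 1/27430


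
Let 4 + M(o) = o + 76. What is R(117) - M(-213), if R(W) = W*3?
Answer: 492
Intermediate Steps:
R(W) = 3*W
M(o) = 72 + o (M(o) = -4 + (o + 76) = -4 + (76 + o) = 72 + o)
R(117) - M(-213) = 3*117 - (72 - 213) = 351 - 1*(-141) = 351 + 141 = 492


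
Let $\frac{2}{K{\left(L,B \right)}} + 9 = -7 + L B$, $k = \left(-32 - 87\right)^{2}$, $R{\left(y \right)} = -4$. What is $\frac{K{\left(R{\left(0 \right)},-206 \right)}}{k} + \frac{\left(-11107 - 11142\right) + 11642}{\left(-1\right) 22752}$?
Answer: $\frac{15170784115}{32541298272} \approx 0.4662$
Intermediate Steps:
$k = 14161$ ($k = \left(-119\right)^{2} = 14161$)
$K{\left(L,B \right)} = \frac{2}{-16 + B L}$ ($K{\left(L,B \right)} = \frac{2}{-9 + \left(-7 + L B\right)} = \frac{2}{-9 + \left(-7 + B L\right)} = \frac{2}{-16 + B L}$)
$\frac{K{\left(R{\left(0 \right)},-206 \right)}}{k} + \frac{\left(-11107 - 11142\right) + 11642}{\left(-1\right) 22752} = \frac{2 \frac{1}{-16 - -824}}{14161} + \frac{\left(-11107 - 11142\right) + 11642}{\left(-1\right) 22752} = \frac{2}{-16 + 824} \cdot \frac{1}{14161} + \frac{-22249 + 11642}{-22752} = \frac{2}{808} \cdot \frac{1}{14161} - - \frac{10607}{22752} = 2 \cdot \frac{1}{808} \cdot \frac{1}{14161} + \frac{10607}{22752} = \frac{1}{404} \cdot \frac{1}{14161} + \frac{10607}{22752} = \frac{1}{5721044} + \frac{10607}{22752} = \frac{15170784115}{32541298272}$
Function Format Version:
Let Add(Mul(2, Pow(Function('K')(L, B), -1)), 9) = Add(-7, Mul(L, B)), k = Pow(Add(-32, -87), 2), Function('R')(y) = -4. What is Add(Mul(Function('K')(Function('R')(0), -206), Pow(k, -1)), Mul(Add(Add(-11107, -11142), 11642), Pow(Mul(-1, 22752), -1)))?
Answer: Rational(15170784115, 32541298272) ≈ 0.46620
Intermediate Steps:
k = 14161 (k = Pow(-119, 2) = 14161)
Function('K')(L, B) = Mul(2, Pow(Add(-16, Mul(B, L)), -1)) (Function('K')(L, B) = Mul(2, Pow(Add(-9, Add(-7, Mul(L, B))), -1)) = Mul(2, Pow(Add(-9, Add(-7, Mul(B, L))), -1)) = Mul(2, Pow(Add(-16, Mul(B, L)), -1)))
Add(Mul(Function('K')(Function('R')(0), -206), Pow(k, -1)), Mul(Add(Add(-11107, -11142), 11642), Pow(Mul(-1, 22752), -1))) = Add(Mul(Mul(2, Pow(Add(-16, Mul(-206, -4)), -1)), Pow(14161, -1)), Mul(Add(Add(-11107, -11142), 11642), Pow(Mul(-1, 22752), -1))) = Add(Mul(Mul(2, Pow(Add(-16, 824), -1)), Rational(1, 14161)), Mul(Add(-22249, 11642), Pow(-22752, -1))) = Add(Mul(Mul(2, Pow(808, -1)), Rational(1, 14161)), Mul(-10607, Rational(-1, 22752))) = Add(Mul(Mul(2, Rational(1, 808)), Rational(1, 14161)), Rational(10607, 22752)) = Add(Mul(Rational(1, 404), Rational(1, 14161)), Rational(10607, 22752)) = Add(Rational(1, 5721044), Rational(10607, 22752)) = Rational(15170784115, 32541298272)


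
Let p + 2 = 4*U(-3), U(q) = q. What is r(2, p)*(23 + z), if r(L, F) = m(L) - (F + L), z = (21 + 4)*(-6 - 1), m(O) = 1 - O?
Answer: -1672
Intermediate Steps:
z = -175 (z = 25*(-7) = -175)
p = -14 (p = -2 + 4*(-3) = -2 - 12 = -14)
r(L, F) = 1 - F - 2*L (r(L, F) = (1 - L) - (F + L) = (1 - L) + (-F - L) = 1 - F - 2*L)
r(2, p)*(23 + z) = (1 - 1*(-14) - 2*2)*(23 - 175) = (1 + 14 - 4)*(-152) = 11*(-152) = -1672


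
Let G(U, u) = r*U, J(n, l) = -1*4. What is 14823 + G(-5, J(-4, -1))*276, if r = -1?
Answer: 16203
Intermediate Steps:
J(n, l) = -4
G(U, u) = -U
14823 + G(-5, J(-4, -1))*276 = 14823 - 1*(-5)*276 = 14823 + 5*276 = 14823 + 1380 = 16203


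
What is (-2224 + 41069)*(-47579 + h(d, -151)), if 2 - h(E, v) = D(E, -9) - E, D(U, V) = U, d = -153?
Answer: -1848128565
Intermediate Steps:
h(E, v) = 2 (h(E, v) = 2 - (E - E) = 2 - 1*0 = 2 + 0 = 2)
(-2224 + 41069)*(-47579 + h(d, -151)) = (-2224 + 41069)*(-47579 + 2) = 38845*(-47577) = -1848128565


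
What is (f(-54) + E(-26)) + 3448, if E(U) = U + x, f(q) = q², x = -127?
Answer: 6211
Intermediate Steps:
E(U) = -127 + U (E(U) = U - 127 = -127 + U)
(f(-54) + E(-26)) + 3448 = ((-54)² + (-127 - 26)) + 3448 = (2916 - 153) + 3448 = 2763 + 3448 = 6211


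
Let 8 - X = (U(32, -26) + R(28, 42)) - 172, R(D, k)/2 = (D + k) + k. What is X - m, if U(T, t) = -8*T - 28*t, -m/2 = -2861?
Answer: -6238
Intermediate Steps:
m = 5722 (m = -2*(-2861) = 5722)
R(D, k) = 2*D + 4*k (R(D, k) = 2*((D + k) + k) = 2*(D + 2*k) = 2*D + 4*k)
U(T, t) = -28*t - 8*T
X = -516 (X = 8 - (((-28*(-26) - 8*32) + (2*28 + 4*42)) - 172) = 8 - (((728 - 256) + (56 + 168)) - 172) = 8 - ((472 + 224) - 172) = 8 - (696 - 172) = 8 - 1*524 = 8 - 524 = -516)
X - m = -516 - 1*5722 = -516 - 5722 = -6238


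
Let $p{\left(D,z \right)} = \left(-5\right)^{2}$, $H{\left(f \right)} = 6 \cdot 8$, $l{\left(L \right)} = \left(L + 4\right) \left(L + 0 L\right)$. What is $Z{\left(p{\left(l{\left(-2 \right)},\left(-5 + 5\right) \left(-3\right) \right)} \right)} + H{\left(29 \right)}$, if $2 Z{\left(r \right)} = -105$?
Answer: $- \frac{9}{2} \approx -4.5$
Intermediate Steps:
$l{\left(L \right)} = L \left(4 + L\right)$ ($l{\left(L \right)} = \left(4 + L\right) \left(L + 0\right) = \left(4 + L\right) L = L \left(4 + L\right)$)
$H{\left(f \right)} = 48$
$p{\left(D,z \right)} = 25$
$Z{\left(r \right)} = - \frac{105}{2}$ ($Z{\left(r \right)} = \frac{1}{2} \left(-105\right) = - \frac{105}{2}$)
$Z{\left(p{\left(l{\left(-2 \right)},\left(-5 + 5\right) \left(-3\right) \right)} \right)} + H{\left(29 \right)} = - \frac{105}{2} + 48 = - \frac{9}{2}$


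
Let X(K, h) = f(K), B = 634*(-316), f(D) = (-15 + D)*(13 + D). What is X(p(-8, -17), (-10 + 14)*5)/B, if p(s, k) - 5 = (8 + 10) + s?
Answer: 0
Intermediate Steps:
p(s, k) = 23 + s (p(s, k) = 5 + ((8 + 10) + s) = 5 + (18 + s) = 23 + s)
B = -200344
X(K, h) = -195 + K² - 2*K
X(p(-8, -17), (-10 + 14)*5)/B = (-195 + (23 - 8)² - 2*(23 - 8))/(-200344) = (-195 + 15² - 2*15)*(-1/200344) = (-195 + 225 - 30)*(-1/200344) = 0*(-1/200344) = 0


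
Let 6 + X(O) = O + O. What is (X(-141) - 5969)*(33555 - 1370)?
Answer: -201381545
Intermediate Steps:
X(O) = -6 + 2*O (X(O) = -6 + (O + O) = -6 + 2*O)
(X(-141) - 5969)*(33555 - 1370) = ((-6 + 2*(-141)) - 5969)*(33555 - 1370) = ((-6 - 282) - 5969)*32185 = (-288 - 5969)*32185 = -6257*32185 = -201381545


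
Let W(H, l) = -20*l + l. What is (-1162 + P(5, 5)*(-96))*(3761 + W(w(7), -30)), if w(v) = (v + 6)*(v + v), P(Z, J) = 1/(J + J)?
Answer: -25370998/5 ≈ -5.0742e+6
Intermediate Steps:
P(Z, J) = 1/(2*J)
w(v) = 2*v*(6 + v) (w(v) = (6 + v)*(2*v) = 2*v*(6 + v))
W(H, l) = -19*l
(-1162 + P(5, 5)*(-96))*(3761 + W(w(7), -30)) = (-1162 + ((½)/5)*(-96))*(3761 - 19*(-30)) = (-1162 + ((½)*(⅕))*(-96))*(3761 + 570) = (-1162 + (⅒)*(-96))*4331 = (-1162 - 48/5)*4331 = -5858/5*4331 = -25370998/5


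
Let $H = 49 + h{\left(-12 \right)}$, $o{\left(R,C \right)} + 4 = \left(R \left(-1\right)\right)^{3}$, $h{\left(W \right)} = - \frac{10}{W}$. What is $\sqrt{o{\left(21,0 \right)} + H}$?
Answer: $\frac{i \sqrt{331746}}{6} \approx 95.996 i$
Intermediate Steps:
$o{\left(R,C \right)} = -4 - R^{3}$ ($o{\left(R,C \right)} = -4 + \left(R \left(-1\right)\right)^{3} = -4 + \left(- R\right)^{3} = -4 - R^{3}$)
$H = \frac{299}{6}$ ($H = 49 - \frac{10}{-12} = 49 - - \frac{5}{6} = 49 + \frac{5}{6} = \frac{299}{6} \approx 49.833$)
$\sqrt{o{\left(21,0 \right)} + H} = \sqrt{\left(-4 - 21^{3}\right) + \frac{299}{6}} = \sqrt{\left(-4 - 9261\right) + \frac{299}{6}} = \sqrt{-9265 + \frac{299}{6}} = \sqrt{- \frac{55291}{6}} = \frac{i \sqrt{331746}}{6}$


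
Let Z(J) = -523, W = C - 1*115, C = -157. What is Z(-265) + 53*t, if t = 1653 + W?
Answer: 72670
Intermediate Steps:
W = -272 (W = -157 - 1*115 = -157 - 115 = -272)
t = 1381 (t = 1653 - 272 = 1381)
Z(-265) + 53*t = -523 + 53*1381 = -523 + 73193 = 72670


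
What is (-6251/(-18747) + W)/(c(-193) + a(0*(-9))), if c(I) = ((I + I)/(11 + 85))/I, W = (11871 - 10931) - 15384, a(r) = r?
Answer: -4332406672/6249 ≈ -6.9330e+5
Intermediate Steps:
W = -14444 (W = 940 - 15384 = -14444)
c(I) = 1/48 (c(I) = ((2*I)/96)/I = ((2*I)*(1/96))/I = (I/48)/I = 1/48)
(-6251/(-18747) + W)/(c(-193) + a(0*(-9))) = (-6251/(-18747) - 14444)/(1/48 + 0*(-9)) = (-6251*(-1/18747) - 14444)/(1/48 + 0) = (6251/18747 - 14444)/(1/48) = -270775417/18747*48 = -4332406672/6249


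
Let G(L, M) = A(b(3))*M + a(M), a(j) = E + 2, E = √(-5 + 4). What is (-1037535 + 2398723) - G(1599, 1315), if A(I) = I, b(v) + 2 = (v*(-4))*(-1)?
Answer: 1348036 - I ≈ 1.348e+6 - 1.0*I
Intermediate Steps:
E = I (E = √(-1) = I ≈ 1.0*I)
b(v) = -2 + 4*v (b(v) = -2 + (v*(-4))*(-1) = -2 - 4*v*(-1) = -2 + 4*v)
a(j) = 2 + I (a(j) = I + 2 = 2 + I)
G(L, M) = 2 + I + 10*M (G(L, M) = (-2 + 4*3)*M + (2 + I) = (-2 + 12)*M + (2 + I) = 10*M + (2 + I) = 2 + I + 10*M)
(-1037535 + 2398723) - G(1599, 1315) = (-1037535 + 2398723) - (2 + I + 10*1315) = 1361188 - (2 + I + 13150) = 1361188 - (13152 + I) = 1361188 + (-13152 - I) = 1348036 - I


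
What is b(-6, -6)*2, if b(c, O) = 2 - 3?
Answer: -2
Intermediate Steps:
b(c, O) = -1
b(-6, -6)*2 = -1*2 = -2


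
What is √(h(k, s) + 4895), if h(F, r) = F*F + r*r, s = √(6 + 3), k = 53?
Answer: 3*√857 ≈ 87.824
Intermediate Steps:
s = 3 (s = √9 = 3)
h(F, r) = F² + r²
√(h(k, s) + 4895) = √((53² + 3²) + 4895) = √((2809 + 9) + 4895) = √(2818 + 4895) = √7713 = 3*√857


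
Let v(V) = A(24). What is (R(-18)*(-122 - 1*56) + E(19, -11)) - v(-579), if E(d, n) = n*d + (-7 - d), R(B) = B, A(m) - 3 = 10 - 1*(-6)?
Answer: 2950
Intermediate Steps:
A(m) = 19 (A(m) = 3 + (10 - 1*(-6)) = 3 + (10 + 6) = 3 + 16 = 19)
v(V) = 19
E(d, n) = -7 - d + d*n (E(d, n) = d*n + (-7 - d) = -7 - d + d*n)
(R(-18)*(-122 - 1*56) + E(19, -11)) - v(-579) = (-18*(-122 - 1*56) + (-7 - 1*19 + 19*(-11))) - 1*19 = (-18*(-122 - 56) + (-7 - 19 - 209)) - 19 = (-18*(-178) - 235) - 19 = (3204 - 235) - 19 = 2969 - 19 = 2950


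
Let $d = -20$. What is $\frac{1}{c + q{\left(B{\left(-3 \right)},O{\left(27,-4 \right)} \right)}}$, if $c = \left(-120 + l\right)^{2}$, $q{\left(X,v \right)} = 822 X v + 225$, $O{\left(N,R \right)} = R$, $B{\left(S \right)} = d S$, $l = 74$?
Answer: $- \frac{1}{194939} \approx -5.1298 \cdot 10^{-6}$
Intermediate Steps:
$B{\left(S \right)} = - 20 S$
$q{\left(X,v \right)} = 225 + 822 X v$ ($q{\left(X,v \right)} = 822 X v + 225 = 225 + 822 X v$)
$c = 2116$ ($c = \left(-120 + 74\right)^{2} = \left(-46\right)^{2} = 2116$)
$\frac{1}{c + q{\left(B{\left(-3 \right)},O{\left(27,-4 \right)} \right)}} = \frac{1}{2116 + \left(225 + 822 \left(\left(-20\right) \left(-3\right)\right) \left(-4\right)\right)} = \frac{1}{2116 + \left(225 + 822 \cdot 60 \left(-4\right)\right)} = \frac{1}{2116 + \left(225 - 197280\right)} = \frac{1}{2116 - 197055} = \frac{1}{-194939} = - \frac{1}{194939}$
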